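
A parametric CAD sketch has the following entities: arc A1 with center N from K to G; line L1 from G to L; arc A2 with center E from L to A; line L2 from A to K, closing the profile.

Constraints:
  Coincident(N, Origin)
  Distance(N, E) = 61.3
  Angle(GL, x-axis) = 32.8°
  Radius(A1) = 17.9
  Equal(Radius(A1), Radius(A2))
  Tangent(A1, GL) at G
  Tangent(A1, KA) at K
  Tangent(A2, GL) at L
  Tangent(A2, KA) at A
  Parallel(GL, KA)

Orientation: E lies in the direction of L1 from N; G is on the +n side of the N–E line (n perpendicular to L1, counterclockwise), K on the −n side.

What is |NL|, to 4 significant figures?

63.86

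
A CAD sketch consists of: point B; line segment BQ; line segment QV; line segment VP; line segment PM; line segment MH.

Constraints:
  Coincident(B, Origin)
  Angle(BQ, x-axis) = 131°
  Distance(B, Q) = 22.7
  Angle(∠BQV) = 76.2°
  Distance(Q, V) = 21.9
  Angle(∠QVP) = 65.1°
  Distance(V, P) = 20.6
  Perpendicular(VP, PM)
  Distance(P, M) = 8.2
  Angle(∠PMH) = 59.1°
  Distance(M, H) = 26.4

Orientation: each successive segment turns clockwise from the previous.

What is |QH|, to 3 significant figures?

27.6

B is at the origin; BQ runs at 131.0° with length 22.7, so Q = (-14.9, 17.1). ∠BQV = 76.2° gives QV at 27.2° from the x-axis; with |QV| = 21.9, V = (4.59, 27.1). ∠QVP = 65.1° gives VP at -87.7° from the x-axis; with |VP| = 20.6, P = (5.41, 6.56). VP is perpendicular to PM, so PM runs at -178°; with |PM| = 8.2, M = (-2.78, 6.23). ∠PMH = 59.1° gives MH at 61.4° from the x-axis; with |MH| = 26.4, H = (9.86, 29.4). Then |QH| = |H − Q| = 27.6.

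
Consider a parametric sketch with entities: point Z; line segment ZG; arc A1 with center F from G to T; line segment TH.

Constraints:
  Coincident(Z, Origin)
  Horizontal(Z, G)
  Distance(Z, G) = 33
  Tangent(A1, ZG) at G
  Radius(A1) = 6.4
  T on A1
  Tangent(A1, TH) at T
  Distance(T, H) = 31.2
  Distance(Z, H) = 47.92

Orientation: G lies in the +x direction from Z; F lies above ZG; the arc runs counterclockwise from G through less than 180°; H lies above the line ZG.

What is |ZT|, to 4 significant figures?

39.97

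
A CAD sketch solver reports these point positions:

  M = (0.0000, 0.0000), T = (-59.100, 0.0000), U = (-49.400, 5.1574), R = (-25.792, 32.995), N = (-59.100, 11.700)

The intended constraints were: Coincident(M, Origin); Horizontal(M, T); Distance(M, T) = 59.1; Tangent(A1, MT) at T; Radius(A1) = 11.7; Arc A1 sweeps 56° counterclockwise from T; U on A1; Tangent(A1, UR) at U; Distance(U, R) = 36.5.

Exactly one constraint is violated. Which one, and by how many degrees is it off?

Tangent(A1, UR) at U — off by 6.30°.

M = (0.00, 0.00) ✓; M.y = 0.00, T.y = 0.00 ✓; |MT| = 59.10 ✓; ∠(NT, TM) = 90.00° ✓; |NT| = 11.70 ✓; bearing(N→U) − bearing(N→T) = 56.00° ✓; |NU| = 11.70 ✓; ∠(NU, UR) = 96.30° ✗; |UR| = 36.50 ✓.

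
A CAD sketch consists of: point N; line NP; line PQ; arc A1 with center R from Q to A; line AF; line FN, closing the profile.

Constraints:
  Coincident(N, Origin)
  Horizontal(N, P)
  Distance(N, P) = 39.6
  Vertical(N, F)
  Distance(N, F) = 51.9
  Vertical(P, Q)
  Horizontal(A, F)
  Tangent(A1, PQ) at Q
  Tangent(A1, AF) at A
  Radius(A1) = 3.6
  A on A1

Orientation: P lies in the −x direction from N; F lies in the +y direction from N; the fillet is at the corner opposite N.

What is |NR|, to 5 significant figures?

60.240

N is at the origin; N and P share the same y with |NP| = 39.6 and P on the −x side, so P = (-39.600, 0.0000). NF is vertical with |NF| = 51.9 and F on the +y side, so F = (0.0000, 51.900). The virtual corner opposite N is at (-39.600, 51.900). Tangency of A1 to PQ means the radius RQ is perpendicular to PQ and A1 meets AF tangentially, so RA is at right angles to AF, with radius 3.6, so the center R sits 3.6 in from both sides at R = (-36.000, 48.300). Then |NR| = |R − N| = 60.240.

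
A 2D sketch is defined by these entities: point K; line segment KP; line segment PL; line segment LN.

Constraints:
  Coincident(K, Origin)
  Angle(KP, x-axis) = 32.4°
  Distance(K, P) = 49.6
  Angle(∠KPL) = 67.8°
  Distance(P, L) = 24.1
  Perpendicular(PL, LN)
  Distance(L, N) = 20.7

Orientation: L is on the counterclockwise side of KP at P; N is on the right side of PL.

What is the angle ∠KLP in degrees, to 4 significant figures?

83.34°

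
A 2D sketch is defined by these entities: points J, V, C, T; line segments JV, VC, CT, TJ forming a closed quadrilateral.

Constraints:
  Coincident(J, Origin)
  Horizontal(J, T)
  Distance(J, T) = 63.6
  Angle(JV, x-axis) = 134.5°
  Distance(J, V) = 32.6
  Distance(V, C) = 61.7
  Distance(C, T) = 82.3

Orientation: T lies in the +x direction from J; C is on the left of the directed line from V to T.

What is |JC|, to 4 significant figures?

71.40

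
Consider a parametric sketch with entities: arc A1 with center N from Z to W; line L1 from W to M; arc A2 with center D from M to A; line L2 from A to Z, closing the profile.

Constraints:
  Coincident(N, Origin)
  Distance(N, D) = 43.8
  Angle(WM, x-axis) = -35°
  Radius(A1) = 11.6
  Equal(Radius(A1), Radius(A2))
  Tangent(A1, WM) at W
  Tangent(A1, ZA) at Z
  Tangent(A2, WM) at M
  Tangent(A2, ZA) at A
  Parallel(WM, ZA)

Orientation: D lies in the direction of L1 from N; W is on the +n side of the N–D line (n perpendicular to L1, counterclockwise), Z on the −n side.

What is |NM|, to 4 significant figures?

45.31

The slot axis is L1's direction at -35.0°, so u = (cos -35.0°, sin -35.0°) = (0.8192, -0.5736) and n = (−sin -35.0°, cos -35.0°) = (0.5736, 0.8192). N is at the origin and D lies 43.8 along u from N, so D = 43.8·u = (35.88, -25.12). Tangency of A1 to both parallel lines with radius 11.6 puts W and Z at N ± 11.6·n: W = (6.653, 9.502), Z = (-6.653, -9.502). Equal radii place M and A the same way about D: M = D + 11.6·n = (42.53, -15.62), A = D − 11.6·n = (29.23, -34.62). Then |NM| = |M − N| = 45.31.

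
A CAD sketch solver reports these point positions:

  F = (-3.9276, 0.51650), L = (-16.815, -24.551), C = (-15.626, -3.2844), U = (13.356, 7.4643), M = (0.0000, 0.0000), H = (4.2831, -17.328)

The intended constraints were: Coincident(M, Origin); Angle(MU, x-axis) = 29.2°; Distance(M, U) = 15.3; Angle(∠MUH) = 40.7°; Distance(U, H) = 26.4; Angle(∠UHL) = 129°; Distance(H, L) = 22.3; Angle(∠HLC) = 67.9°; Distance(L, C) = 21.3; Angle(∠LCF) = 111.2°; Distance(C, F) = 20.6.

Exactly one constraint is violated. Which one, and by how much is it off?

Distance(C, F) = 20.6 — off by 8.30.

M = (0.00, 0.00) ✓; MU at 29.20° ✓; |MU| = 15.30 ✓; ∠MUH = 40.70° ✓; |UH| = 26.40 ✓; ∠UHL = 129.0° ✓; |HL| = 22.30 ✓; ∠HLC = 67.90° ✓; |LC| = 21.30 ✓; ∠LCF = 111.2° ✓; |CF| = 12.30 ✗.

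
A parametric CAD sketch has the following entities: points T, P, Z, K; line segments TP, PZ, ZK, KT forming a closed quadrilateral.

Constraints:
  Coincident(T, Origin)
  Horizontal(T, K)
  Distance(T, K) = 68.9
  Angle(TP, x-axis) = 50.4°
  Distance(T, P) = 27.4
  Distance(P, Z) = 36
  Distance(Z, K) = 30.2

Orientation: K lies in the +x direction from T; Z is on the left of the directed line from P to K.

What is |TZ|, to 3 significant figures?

59.1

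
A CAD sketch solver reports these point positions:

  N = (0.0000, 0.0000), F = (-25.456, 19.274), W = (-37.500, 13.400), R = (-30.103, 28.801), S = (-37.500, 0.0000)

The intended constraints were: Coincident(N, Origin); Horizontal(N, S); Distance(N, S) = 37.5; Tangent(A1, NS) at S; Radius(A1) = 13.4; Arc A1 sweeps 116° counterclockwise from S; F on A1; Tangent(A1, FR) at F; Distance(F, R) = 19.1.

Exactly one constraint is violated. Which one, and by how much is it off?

Distance(F, R) = 19.1 — off by 8.50.

N = (0.00, 0.00) ✓; N.y = 0.00, S.y = 0.00 ✓; |NS| = 37.50 ✓; ∠(WS, SN) = 90.00° ✓; |WS| = 13.40 ✓; bearing(W→F) − bearing(W→S) = 116.0° ✓; |WF| = 13.40 ✓; ∠(WF, FR) = 90.00° ✓; |FR| = 10.60 ✗.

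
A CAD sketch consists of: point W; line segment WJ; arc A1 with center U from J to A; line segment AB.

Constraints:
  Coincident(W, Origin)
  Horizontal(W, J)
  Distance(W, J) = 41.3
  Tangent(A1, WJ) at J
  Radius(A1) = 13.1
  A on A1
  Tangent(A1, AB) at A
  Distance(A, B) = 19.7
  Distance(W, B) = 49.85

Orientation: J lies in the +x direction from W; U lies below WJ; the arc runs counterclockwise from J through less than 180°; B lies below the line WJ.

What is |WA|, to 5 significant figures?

33.446

Checks: ∠(UJ, JW) = 90.00° ✓; |UJ| = 13.10 ✓; |UA| = 13.10 ✓; ∠(UA, AB) = 90.00° ✓; |AB| = 19.70 ✓; |WB| = 49.85 ✓.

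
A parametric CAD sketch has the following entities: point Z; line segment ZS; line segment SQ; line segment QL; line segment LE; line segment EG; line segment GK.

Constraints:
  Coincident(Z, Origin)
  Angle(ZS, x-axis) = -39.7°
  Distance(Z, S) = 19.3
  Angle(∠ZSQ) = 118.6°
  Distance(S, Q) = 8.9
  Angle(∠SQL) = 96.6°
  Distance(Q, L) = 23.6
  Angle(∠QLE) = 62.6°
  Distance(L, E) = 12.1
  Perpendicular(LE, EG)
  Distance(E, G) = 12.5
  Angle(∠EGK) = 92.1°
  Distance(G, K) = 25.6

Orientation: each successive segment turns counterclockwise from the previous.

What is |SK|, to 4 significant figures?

32.95

Z is at the origin; ZS runs at -39.7° with length 19.3, so S = (14.85, -12.33). ∠ZSQ = 118.6° gives SQ at 21.70° from the x-axis; with |SQ| = 8.9, Q = (23.12, -9.037). ∠SQL = 96.6° gives QL at 105.1° from the x-axis; with |QL| = 23.6, L = (16.97, 13.75). ∠QLE = 62.6° gives LE at -137.5° from the x-axis; with |LE| = 12.1, E = (8.050, 5.573). The perpendicularity gives EG at right angles to LE, so EG runs at -47.50°; with |EG| = 12.5, G = (16.49, -3.643). ∠EGK = 92.1° gives GK at 40.40° from the x-axis; with |GK| = 25.6, K = (35.99, 12.95). Then |SK| = |K − S| = 32.95.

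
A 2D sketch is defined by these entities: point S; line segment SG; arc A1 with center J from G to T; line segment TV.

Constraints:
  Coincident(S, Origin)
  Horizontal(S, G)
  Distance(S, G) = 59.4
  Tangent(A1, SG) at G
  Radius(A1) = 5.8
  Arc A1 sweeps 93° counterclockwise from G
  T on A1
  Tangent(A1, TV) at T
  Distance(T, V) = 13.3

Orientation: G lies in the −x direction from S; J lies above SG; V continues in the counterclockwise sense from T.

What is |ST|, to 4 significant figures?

53.95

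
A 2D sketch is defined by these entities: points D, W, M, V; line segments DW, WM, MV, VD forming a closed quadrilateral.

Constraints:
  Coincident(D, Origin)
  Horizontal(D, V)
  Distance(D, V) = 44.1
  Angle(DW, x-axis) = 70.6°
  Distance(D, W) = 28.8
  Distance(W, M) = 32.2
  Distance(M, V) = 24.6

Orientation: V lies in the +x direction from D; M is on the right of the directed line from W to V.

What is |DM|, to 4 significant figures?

20.02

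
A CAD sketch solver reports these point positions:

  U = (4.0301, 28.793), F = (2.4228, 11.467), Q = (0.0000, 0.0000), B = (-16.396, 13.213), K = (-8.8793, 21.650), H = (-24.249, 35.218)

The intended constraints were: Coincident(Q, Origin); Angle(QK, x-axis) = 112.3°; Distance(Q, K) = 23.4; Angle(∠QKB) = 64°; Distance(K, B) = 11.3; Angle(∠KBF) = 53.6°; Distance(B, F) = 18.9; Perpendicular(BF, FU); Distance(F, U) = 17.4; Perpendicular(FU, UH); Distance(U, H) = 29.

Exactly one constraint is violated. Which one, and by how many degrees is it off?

Perpendicular(FU, UH) — off by 7.50°.

Q = (0.00, 0.00) ✓; QK at 112.3° ✓; |QK| = 23.40 ✓; ∠QKB = 64.00° ✓; |KB| = 11.30 ✓; ∠KBF = 53.60° ✓; |BF| = 18.90 ✓; ∠(BF, FU) = 90.00° ✓; |FU| = 17.40 ✓; ∠(FU, UH) = 82.50° ✗; |UH| = 29.00 ✓.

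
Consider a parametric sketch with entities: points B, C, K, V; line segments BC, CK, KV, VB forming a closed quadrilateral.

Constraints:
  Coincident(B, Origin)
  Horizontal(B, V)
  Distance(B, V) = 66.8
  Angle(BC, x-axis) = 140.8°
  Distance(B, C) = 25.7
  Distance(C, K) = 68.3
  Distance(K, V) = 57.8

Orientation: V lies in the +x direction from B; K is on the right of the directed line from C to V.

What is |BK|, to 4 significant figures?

43.54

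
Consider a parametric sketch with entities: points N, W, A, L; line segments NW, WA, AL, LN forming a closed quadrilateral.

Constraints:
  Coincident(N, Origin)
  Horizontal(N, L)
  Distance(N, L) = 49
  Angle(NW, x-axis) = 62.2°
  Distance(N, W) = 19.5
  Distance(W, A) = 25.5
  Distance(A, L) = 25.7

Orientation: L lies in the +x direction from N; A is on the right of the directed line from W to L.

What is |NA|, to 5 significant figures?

23.869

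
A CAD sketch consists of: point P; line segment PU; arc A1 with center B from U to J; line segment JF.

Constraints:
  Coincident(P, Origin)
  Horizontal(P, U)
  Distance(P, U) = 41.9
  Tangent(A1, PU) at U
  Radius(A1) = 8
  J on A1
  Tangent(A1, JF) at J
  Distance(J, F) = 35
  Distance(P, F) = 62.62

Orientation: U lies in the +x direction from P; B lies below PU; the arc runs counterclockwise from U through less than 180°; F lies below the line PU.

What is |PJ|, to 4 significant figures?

35.81

P is at the origin; P and U share the same y with |PU| = 41.9 and U on the +x side, so U = (41.90, 0.000). Tangency of A1 to PU means the radius BU is perpendicular to PU, so B = U + (0, -8) = (41.90, -8.000). Since BJ ⟂ JF (tangency), |BF| = √(8.0² + 35.0²) = 35.90 regardless of where J sits on A1. So F lies on both circle(P, 62.62) and circle(B, 35.90); the below-PU intersection is F = (44.76, -43.79). J is the foot of the tangent from F: J = (34.27, -10.40).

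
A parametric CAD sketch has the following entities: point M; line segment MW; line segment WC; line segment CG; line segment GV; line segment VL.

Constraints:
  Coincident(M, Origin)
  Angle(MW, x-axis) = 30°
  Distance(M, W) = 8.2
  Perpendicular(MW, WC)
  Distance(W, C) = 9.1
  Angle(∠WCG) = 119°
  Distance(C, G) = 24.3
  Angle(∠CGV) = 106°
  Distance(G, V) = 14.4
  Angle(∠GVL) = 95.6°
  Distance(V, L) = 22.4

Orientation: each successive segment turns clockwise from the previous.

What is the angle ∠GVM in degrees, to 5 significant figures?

69.723°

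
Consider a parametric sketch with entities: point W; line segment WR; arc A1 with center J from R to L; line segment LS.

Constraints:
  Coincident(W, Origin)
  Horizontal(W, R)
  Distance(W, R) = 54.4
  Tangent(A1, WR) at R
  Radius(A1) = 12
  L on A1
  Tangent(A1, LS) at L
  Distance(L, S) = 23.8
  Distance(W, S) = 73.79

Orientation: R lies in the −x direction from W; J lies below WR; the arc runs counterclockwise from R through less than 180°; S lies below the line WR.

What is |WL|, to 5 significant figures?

67.643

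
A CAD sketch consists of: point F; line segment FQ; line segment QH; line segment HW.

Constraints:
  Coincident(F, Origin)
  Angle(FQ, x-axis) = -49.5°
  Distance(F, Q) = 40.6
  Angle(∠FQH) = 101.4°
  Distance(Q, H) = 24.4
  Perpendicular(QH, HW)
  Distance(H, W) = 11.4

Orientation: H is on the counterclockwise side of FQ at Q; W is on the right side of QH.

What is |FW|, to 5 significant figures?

60.603

F is at the origin; FQ runs at -49.5° with length 40.6, so Q = 40.6·(cos -49.5°, sin -49.5°) = (26.368, -30.872). ∠FQH = 101.4°, so QH runs at -49.5° + (180° − 101.4°) = 29.100° from the x-axis; with |QH| = 24.4, H = Q + 24.4·(cos 29.100°, sin 29.100°) = (47.688, -19.006). The perpendicularity gives HW at right angles to QH; with |HW| = 11.4 on the right of QH, W = H + 11.4·(0.48634, -0.87377) = (53.232, -28.967). Then |FW| = |W − F| = 60.603.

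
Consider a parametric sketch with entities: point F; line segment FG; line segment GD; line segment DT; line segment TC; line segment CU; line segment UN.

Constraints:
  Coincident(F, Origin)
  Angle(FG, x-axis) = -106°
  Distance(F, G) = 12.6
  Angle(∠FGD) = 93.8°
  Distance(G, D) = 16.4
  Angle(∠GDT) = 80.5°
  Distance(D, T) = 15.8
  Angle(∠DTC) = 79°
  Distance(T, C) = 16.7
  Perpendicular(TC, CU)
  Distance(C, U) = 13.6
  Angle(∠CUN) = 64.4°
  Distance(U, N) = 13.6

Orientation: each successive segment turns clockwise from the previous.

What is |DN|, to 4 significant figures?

7.915

TC ⟂ CU, so CU runs at -122.7°; with |CU| = 13.6, U = (-6.955, -14.43). ∠CUN = 64.4° gives UN at 121.7° from the x-axis; with |UN| = 13.6, N = (-14.10, -2.861). Then |DN| = |N − D| = 7.915.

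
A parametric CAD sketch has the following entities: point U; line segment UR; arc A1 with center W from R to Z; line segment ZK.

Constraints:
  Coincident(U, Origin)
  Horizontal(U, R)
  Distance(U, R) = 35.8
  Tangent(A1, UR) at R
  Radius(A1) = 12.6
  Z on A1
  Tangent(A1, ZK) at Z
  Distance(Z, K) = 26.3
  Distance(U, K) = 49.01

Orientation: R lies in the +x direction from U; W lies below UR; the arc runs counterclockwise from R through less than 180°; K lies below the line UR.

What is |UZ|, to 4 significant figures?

27.54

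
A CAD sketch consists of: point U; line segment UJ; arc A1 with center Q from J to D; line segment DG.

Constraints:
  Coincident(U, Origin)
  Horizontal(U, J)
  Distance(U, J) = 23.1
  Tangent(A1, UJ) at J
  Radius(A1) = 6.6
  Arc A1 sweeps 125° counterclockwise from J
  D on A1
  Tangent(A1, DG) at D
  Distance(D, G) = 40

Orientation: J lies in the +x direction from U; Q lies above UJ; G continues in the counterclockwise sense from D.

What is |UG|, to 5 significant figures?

43.509

U is at the origin; UJ is horizontal with |UJ| = 23.1 and J on the +x side, so J = (23.100, 0.0000). Tangency of A1 to UJ means the radius QJ is perpendicular to UJ, so Q = J + (0, 6.6) = (23.100, 6.6000). On A1, J sits at bearing -90° from Q; a 125° counterclockwise sweep puts D at bearing 35°, so D = Q + 6.6·(cos 35°, sin 35°) = (28.506, 10.386). Tangency of A1 to DG means the radius QD is perpendicular to DG, so DG runs along (−sin 35°, cos 35°); with |DG| = 40.0, G = (5.5633, 43.152). Then |UG| = |G − U| = 43.509.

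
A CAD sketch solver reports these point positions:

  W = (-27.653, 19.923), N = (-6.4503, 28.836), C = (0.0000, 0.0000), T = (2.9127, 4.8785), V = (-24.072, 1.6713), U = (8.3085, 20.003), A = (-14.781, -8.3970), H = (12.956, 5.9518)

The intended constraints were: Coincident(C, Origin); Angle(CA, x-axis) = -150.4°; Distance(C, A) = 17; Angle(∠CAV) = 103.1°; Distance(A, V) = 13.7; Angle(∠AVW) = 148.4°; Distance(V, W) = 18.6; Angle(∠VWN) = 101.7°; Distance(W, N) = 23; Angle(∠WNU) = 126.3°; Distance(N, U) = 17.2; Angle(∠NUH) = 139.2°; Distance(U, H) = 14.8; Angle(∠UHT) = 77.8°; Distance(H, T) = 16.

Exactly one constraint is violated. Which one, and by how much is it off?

Distance(H, T) = 16 — off by 5.90.

C = (0.00, 0.00) ✓; CA at -150.4° ✓; |CA| = 17.00 ✓; ∠CAV = 103.1° ✓; |AV| = 13.70 ✓; ∠AVW = 148.4° ✓; |VW| = 18.60 ✓; ∠VWN = 101.7° ✓; |WN| = 23.00 ✓; ∠WNU = 126.3° ✓; |NU| = 17.20 ✓; ∠NUH = 139.2° ✓; |UH| = 14.80 ✓; ∠UHT = 77.80° ✓; |HT| = 10.10 ✗.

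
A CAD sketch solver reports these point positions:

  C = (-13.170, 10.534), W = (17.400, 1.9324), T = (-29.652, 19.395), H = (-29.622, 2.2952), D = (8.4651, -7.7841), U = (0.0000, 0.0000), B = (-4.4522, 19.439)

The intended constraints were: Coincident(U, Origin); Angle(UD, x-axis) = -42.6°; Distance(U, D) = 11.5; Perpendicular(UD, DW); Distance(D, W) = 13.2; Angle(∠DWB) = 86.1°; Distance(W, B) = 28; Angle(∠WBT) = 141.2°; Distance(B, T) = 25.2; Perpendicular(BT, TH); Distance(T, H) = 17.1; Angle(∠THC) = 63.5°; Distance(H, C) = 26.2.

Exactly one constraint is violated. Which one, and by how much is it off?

Distance(H, C) = 26.2 — off by 7.80.

U = (0.00, 0.00) ✓; UD at -42.60° ✓; |UD| = 11.50 ✓; ∠(UD, DW) = 90.00° ✓; |DW| = 13.20 ✓; ∠DWB = 86.10° ✓; |WB| = 28.00 ✓; ∠WBT = 141.2° ✓; |BT| = 25.20 ✓; ∠(BT, TH) = 90.00° ✓; |TH| = 17.10 ✓; ∠THC = 63.50° ✓; |HC| = 18.40 ✗.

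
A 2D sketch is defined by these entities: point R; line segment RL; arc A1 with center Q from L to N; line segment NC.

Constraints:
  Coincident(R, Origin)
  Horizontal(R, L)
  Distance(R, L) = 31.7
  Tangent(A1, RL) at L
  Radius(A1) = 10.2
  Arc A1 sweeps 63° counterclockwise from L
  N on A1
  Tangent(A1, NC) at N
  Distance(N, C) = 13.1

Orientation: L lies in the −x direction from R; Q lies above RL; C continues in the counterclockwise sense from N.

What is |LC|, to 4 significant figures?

22.88

On A1, L sits at bearing -90° from Q; a 63° counterclockwise sweep puts N at bearing -27°, so N = Q + 10.2·(cos -27°, sin -27°) = (-22.61, 5.569). Since A1 is tangent to NC there, QN ⟂ NC, so NC runs along (−sin -27°, cos -27°); with |NC| = 13.1, C = (-16.66, 17.24). Then |LC| = |C − L| = 22.88.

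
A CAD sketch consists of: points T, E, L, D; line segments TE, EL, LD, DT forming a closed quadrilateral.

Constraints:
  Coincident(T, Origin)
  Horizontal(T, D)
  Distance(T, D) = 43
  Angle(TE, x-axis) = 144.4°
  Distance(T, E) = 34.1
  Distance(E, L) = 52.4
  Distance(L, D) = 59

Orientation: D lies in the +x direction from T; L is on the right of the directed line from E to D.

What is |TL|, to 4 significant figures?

30.09

Checks: |EL| = 52.40 ✓; |LD| = 59.00 ✓.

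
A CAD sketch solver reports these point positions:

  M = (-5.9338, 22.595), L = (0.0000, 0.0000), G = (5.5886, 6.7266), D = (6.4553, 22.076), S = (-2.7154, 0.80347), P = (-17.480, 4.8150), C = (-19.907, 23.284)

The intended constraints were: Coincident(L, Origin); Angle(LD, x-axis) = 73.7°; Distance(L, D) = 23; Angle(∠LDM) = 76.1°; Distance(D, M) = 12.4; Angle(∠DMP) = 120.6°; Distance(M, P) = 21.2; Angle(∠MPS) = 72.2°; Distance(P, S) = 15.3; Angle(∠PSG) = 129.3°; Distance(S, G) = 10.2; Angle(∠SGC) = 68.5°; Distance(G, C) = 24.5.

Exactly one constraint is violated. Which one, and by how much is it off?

Distance(G, C) = 24.5 — off by 5.90.

L = (0.00, 0.00) ✓; LD at 73.70° ✓; |LD| = 23.00 ✓; ∠LDM = 76.10° ✓; |DM| = 12.40 ✓; ∠DMP = 120.6° ✓; |MP| = 21.20 ✓; ∠MPS = 72.20° ✓; |PS| = 15.30 ✓; ∠PSG = 129.3° ✓; |SG| = 10.20 ✓; ∠SGC = 68.50° ✓; |GC| = 30.40 ✗.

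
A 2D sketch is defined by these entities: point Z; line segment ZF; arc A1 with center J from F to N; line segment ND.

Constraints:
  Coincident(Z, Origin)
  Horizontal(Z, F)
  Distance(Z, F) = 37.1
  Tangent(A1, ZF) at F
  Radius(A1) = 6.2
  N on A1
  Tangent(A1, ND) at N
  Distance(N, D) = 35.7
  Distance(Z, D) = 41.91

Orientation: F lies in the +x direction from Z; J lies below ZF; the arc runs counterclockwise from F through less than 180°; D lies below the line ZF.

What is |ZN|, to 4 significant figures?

31.55

Z is at the origin; ZF is horizontal with |ZF| = 37.1 and F on the +x side, so F = (37.10, 0.000). The tangent condition forces JF to be normal to ZF, so J = F + (0, -6.2) = (37.10, -6.200). Since JN ⟂ ND (tangency), |JD| = √(6.2² + 35.7²) = 36.23 regardless of where N sits on A1. So D lies on both circle(Z, 41.91) and circle(J, 36.23); the below-ZF intersection is D = (18.78, -37.46). N is the foot of the tangent from D: N = (31.29, -4.028).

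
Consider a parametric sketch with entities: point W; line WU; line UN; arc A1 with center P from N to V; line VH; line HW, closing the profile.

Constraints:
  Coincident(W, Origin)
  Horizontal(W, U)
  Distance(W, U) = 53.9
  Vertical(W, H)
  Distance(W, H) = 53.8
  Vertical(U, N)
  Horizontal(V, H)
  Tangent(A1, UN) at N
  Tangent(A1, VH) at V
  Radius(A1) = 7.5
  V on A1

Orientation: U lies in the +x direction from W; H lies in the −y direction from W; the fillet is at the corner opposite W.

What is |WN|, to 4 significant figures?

71.06

W is at the origin; W and U share the same y with |WU| = 53.9 and U on the +x side, so U = (53.90, 0.000). W and H share the same x with |WH| = 53.8 and H on the −y side, so H = (0.000, -53.80). The virtual corner opposite W is at (53.90, -53.80). Since A1 is tangent to UN there, PN ⟂ UN and A1 meets VH tangentially, so PV is at right angles to VH, with radius 7.5, so the center P sits 7.5 in from both sides at P = (46.40, -46.30). That places the tangent points at N = (53.90, -46.30) on UN and V = (46.40, -53.80) on VH. Then |WN| = |N − W| = 71.06.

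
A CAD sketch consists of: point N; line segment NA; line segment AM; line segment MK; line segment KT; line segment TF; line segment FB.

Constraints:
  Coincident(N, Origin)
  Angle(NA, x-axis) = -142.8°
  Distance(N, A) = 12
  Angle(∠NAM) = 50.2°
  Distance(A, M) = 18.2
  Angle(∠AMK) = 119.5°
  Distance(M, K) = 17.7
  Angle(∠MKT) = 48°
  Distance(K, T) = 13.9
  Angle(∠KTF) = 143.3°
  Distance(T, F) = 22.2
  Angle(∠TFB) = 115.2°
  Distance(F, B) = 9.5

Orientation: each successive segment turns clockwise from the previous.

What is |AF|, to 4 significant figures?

4.559

N is at the origin; NA runs at -142.8° with length 12.0, so A = (-9.558, -7.255). ∠NAM = 50.2° gives AM at 87.40° from the x-axis; with |AM| = 18.2, M = (-8.733, 10.93). ∠AMK = 119.5° gives MK at 26.90° from the x-axis; with |MK| = 17.7, K = (7.052, 18.93). ∠MKT = 48.0° gives KT at -105.1° from the x-axis; with |KT| = 13.9, T = (3.431, 5.514). ∠KTF = 143.3° gives TF at -141.8° from the x-axis; with |TF| = 22.2, F = (-14.01, -8.215). Then |AF| = |F − A| = 4.559.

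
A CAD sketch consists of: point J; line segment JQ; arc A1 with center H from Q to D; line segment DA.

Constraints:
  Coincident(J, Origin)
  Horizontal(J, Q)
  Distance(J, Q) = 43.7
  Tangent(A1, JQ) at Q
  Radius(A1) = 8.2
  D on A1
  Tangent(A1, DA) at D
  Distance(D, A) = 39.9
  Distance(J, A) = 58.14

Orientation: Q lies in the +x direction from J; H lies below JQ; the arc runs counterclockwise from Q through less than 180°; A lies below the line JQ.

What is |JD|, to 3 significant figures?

36.4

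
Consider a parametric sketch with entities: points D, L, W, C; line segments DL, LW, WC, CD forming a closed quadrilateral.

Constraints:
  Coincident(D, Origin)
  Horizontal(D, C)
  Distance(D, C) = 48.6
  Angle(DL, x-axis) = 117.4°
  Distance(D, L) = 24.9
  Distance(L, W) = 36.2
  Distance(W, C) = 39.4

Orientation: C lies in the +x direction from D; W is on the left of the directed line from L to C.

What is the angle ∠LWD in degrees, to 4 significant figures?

38.65°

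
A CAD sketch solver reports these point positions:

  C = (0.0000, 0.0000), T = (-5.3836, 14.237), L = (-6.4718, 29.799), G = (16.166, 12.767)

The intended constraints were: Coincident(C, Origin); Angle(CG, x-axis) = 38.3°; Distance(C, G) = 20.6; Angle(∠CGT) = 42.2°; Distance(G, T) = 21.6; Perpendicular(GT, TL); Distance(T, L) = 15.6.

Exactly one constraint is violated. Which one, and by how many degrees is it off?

Perpendicular(GT, TL) — off by 7.90°.

C = (0.00, 0.00) ✓; CG at 38.30° ✓; |CG| = 20.60 ✓; ∠CGT = 42.20° ✓; |GT| = 21.60 ✓; ∠(GT, TL) = 82.10° ✗; |TL| = 15.60 ✓.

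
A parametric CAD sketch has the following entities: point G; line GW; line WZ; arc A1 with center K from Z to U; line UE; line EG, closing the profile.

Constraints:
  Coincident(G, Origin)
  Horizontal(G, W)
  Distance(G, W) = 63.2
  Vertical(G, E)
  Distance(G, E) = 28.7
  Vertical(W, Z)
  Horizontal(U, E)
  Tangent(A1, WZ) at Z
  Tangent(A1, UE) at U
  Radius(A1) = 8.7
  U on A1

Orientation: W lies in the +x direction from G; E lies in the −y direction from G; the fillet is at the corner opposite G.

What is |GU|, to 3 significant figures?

61.6

The virtual corner opposite G is at (63.2, -28.7). A1 meets WZ tangentially, so KZ is at right angles to WZ and tangency of A1 to UE means the radius KU is perpendicular to UE, with radius 8.7, so the center K sits 8.7 in from both sides at K = (54.5, -20.0). That places the tangent points at Z = (63.2, -20.0) on WZ and U = (54.5, -28.7) on UE. Then |GU| = |U − G| = 61.6.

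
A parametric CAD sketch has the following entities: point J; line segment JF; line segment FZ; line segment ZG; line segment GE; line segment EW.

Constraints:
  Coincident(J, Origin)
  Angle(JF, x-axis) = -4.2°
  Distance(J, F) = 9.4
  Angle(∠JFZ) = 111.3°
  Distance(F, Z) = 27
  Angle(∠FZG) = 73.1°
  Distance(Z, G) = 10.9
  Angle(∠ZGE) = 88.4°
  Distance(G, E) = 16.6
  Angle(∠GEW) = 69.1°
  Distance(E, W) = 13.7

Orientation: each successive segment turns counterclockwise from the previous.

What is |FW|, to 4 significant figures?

17.64

J is at the origin; JF runs at -4.2° with length 9.4, so F = (9.375, -0.6884). ∠JFZ = 111.3° gives FZ at 64.50° from the x-axis; with |FZ| = 27.0, Z = (21.00, 23.68). ∠FZG = 73.1° gives ZG at 171.4° from the x-axis; with |ZG| = 10.9, G = (10.22, 25.31). ∠ZGE = 88.4° gives GE at -97.00° from the x-axis; with |GE| = 16.6, E = (8.198, 8.835). ∠GEW = 69.1° gives EW at 13.90° from the x-axis; with |EW| = 13.7, W = (21.50, 12.13). Then |FW| = |W − F| = 17.64.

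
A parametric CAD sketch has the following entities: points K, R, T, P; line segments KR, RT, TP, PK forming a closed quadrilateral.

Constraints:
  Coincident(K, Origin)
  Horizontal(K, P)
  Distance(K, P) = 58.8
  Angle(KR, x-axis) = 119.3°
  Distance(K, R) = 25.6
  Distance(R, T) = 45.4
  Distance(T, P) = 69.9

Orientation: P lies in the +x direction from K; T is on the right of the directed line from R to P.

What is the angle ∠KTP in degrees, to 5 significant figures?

53.243°

K is at the origin; K and P share the same y with |KP| = 58.8 and P in +x, so P = (58.8, 0). KR runs at 119.3° with |KR| = 25.6, so R = (-12.528, 22.325). T is determined by |RT| = 45.4 and |TP| = 69.9 together: it lies at the intersection of circle(R, 45.4) and circle(P, 69.9). With |RP| = 74.740, the foot of the radical line on RP is 18.472 from R and the perpendicular offset is √(45.4² − 18.472²) = 41.472. Taking the right-of-RP solution: T = (-7.2868, -22.771).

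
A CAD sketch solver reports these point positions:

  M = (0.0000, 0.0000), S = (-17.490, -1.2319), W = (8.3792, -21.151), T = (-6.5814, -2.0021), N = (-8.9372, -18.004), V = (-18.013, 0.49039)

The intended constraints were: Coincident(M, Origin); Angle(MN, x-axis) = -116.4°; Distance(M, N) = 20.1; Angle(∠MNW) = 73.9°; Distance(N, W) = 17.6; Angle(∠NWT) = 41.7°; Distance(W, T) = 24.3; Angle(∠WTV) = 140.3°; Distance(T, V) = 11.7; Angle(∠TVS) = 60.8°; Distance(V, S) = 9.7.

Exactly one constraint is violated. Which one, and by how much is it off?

Distance(V, S) = 9.7 — off by 7.90.

M = (0.00, 0.00) ✓; MN at -116.4° ✓; |MN| = 20.10 ✓; ∠MNW = 73.90° ✓; |NW| = 17.60 ✓; ∠NWT = 41.70° ✓; |WT| = 24.30 ✓; ∠WTV = 140.3° ✓; |TV| = 11.70 ✓; ∠TVS = 60.81° ✓; |VS| = 1.800 ✗.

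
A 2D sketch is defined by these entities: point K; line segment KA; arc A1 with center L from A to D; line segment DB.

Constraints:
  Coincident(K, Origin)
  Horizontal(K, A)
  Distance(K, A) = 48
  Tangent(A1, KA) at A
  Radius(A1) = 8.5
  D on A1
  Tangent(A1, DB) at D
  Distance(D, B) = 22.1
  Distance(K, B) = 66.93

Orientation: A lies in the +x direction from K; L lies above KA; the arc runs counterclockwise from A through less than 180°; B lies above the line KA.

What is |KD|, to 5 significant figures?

56.769

K is at the origin; KA is horizontal with |KA| = 48.0 and A on the +x side, so A = (48.000, 0.0000). Tangency of A1 to KA means the radius LA is perpendicular to KA, so L = A + (0, 8.5) = (48.000, 8.5000). Since LD ⟂ DB (tangency), |LB| = √(8.5² + 22.1²) = 23.678 regardless of where D sits on A1. So B lies on both circle(K, 66.93) and circle(L, 23.678); the above-KA intersection is B = (60.510, 28.604). D is the foot of the tangent from B: D = (56.348, 6.8992).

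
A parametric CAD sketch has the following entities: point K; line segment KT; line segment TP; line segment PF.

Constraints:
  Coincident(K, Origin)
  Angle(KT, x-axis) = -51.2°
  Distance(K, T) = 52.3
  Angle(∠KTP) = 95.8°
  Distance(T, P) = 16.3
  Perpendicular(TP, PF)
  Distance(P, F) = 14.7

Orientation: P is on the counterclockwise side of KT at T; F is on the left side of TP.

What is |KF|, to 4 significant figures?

43.12

K is at the origin; KT runs at -51.2° with length 52.3, so T = 52.3·(cos -51.2°, sin -51.2°) = (32.77, -40.76). ∠KTP = 95.8°, so TP runs at -51.2° + (180° − 95.8°) = 33.00° from the x-axis; with |TP| = 16.3, P = T + 16.3·(cos 33.00°, sin 33.00°) = (46.44, -31.88). TP ⟂ PF; with |PF| = 14.7 on the left of TP, F = P + 14.7·(-0.5446, 0.8387) = (38.44, -19.55). Then |KF| = |F − K| = 43.12.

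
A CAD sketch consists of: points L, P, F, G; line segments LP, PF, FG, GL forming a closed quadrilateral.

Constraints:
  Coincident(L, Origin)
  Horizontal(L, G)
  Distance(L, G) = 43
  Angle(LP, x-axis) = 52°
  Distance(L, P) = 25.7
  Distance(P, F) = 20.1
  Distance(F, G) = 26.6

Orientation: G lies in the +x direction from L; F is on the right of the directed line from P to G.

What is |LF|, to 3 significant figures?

16.4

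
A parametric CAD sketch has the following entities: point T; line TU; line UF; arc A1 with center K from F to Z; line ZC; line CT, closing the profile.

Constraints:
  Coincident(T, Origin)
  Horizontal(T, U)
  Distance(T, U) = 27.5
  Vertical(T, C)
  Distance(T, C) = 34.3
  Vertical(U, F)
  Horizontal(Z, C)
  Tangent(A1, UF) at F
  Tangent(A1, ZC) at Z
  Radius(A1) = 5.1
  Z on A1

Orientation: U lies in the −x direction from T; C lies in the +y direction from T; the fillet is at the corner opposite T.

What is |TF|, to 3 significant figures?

40.1

T is at the origin; T and U share the same y with |TU| = 27.5 and U on the −x side, so U = (-27.5, 0.00). T and C share the same x with |TC| = 34.3 and C on the +y side, so C = (0.00, 34.3). The virtual corner opposite T is at (-27.5, 34.3). Tangency of A1 to UF means the radius KF is perpendicular to UF and A1 meets ZC tangentially, so KZ is at right angles to ZC, with radius 5.1, so the center K sits 5.1 in from both sides at K = (-22.4, 29.2). That places the tangent points at F = (-27.5, 29.2) on UF and Z = (-22.4, 34.3) on ZC. Then |TF| = |F − T| = 40.1.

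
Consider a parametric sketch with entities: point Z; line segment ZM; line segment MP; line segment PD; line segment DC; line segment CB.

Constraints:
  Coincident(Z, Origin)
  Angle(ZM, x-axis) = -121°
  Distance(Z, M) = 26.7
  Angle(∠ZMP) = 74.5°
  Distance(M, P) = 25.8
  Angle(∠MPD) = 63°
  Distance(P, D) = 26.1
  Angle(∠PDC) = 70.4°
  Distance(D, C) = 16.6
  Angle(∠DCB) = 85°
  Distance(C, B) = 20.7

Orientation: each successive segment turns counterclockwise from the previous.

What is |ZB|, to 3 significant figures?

29.8

Z is at the origin; ZM runs at -121.0° with length 26.7, so M = (-13.8, -22.9). ∠ZMP = 74.5° gives MP at -15.5° from the x-axis; with |MP| = 25.8, P = (11.1, -29.8). ∠MPD = 63.0° gives PD at 102° from the x-axis; with |PD| = 26.1, D = (5.91, -4.21). ∠PDC = 70.4° gives DC at -149° from the x-axis; with |DC| = 16.6, C = (-8.31, -12.8). ∠DCB = 85.0° gives CB at -53.9° from the x-axis; with |CB| = 20.7, B = (3.89, -29.5). Then |ZB| = |B − Z| = 29.8.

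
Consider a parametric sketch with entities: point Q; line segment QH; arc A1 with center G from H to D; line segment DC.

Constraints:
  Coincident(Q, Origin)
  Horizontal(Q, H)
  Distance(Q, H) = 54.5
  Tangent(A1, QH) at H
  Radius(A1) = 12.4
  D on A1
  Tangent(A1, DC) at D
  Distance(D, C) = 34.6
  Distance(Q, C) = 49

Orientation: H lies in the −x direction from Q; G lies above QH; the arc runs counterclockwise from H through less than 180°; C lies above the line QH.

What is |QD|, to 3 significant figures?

43.8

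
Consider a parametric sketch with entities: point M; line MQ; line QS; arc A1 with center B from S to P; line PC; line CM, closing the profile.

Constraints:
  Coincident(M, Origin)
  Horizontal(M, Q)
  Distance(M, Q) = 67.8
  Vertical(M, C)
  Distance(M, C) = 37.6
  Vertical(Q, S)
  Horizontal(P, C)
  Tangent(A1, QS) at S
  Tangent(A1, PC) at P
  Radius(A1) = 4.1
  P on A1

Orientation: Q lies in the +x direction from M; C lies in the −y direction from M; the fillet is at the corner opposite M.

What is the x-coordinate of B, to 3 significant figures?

63.7

M is at the origin; MQ is horizontal with |MQ| = 67.8 and Q on the +x side, so Q = (67.8, 0.00). MC is vertical with |MC| = 37.6 and C on the −y side, so C = (0.00, -37.6). The virtual corner opposite M is at (67.8, -37.6). The tangent condition forces BS to be normal to QS and A1 meets PC tangentially, so BP is at right angles to PC, with radius 4.1, so the center B sits 4.1 in from both sides at B = (63.7, -33.5). So B.x = 63.7.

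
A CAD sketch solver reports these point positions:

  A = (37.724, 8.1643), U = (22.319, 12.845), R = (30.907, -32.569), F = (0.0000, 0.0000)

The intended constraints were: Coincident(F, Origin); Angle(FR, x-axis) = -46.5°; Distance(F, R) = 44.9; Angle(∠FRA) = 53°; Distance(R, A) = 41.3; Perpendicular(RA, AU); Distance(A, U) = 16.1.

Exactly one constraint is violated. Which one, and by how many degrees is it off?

Perpendicular(RA, AU) — off by 7.40°.

F = (0.00, 0.00) ✓; FR at -46.50° ✓; |FR| = 44.90 ✓; ∠FRA = 53.00° ✓; |RA| = 41.30 ✓; ∠(RA, AU) = 82.60° ✗; |AU| = 16.10 ✓.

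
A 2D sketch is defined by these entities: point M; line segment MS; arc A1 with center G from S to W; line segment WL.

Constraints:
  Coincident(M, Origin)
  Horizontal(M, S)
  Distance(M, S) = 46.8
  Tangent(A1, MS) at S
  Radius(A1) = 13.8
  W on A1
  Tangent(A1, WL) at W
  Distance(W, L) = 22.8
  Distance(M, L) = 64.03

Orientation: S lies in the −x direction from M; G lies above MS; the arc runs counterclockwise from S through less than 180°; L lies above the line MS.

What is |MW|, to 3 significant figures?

42.2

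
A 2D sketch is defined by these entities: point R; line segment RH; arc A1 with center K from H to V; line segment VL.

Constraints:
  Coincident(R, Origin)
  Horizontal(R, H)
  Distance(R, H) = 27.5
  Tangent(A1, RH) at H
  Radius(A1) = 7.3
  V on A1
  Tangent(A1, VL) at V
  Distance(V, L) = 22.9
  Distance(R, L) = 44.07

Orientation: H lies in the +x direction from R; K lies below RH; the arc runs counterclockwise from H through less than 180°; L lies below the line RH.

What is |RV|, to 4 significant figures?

23.50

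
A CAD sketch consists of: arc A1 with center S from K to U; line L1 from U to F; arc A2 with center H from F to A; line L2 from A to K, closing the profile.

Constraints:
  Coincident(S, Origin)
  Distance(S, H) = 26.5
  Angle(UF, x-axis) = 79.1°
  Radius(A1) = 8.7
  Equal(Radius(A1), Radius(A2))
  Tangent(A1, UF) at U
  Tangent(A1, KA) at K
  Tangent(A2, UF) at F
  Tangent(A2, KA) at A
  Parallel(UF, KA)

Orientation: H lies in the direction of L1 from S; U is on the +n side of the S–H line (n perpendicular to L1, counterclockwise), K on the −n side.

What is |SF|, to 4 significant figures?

27.89

The slot axis is L1's direction at 79.1°, so u = (cos 79.1°, sin 79.1°) = (0.1891, 0.9820) and n = (−sin 79.1°, cos 79.1°) = (-0.9820, 0.1891). S is at the origin and H lies 26.5 along u from S, so H = 26.5·u = (5.011, 26.02). Tangency of A1 to both parallel lines with radius 8.7 puts U and K at S ± 8.7·n: U = (-8.543, 1.645), K = (8.543, -1.645). Equal radii place F and A the same way about H: F = H + 8.7·n = (-3.532, 27.67), A = H − 8.7·n = (13.55, 24.38). Then |SF| = |F − S| = 27.89.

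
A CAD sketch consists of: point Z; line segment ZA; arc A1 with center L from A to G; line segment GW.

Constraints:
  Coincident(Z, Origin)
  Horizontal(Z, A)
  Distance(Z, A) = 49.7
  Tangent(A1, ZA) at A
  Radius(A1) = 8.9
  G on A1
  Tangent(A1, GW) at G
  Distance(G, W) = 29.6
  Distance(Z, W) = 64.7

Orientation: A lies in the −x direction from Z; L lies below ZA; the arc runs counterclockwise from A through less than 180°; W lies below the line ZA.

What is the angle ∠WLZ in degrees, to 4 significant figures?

102.6°

Z is at the origin; ZA is horizontal with |ZA| = 49.7 and A on the −x side, so A = (-49.70, 0.000). A1 meets ZA tangentially, so LA is at right angles to ZA, so L = A + (0, -8.9) = (-49.70, -8.900). Since LG ⟂ GW (tangency), |LW| = √(8.9² + 29.6²) = 30.91 regardless of where G sits on A1. So W lies on both circle(Z, 64.7) and circle(L, 30.91); the below-ZA intersection is W = (-51.03, -39.78). G is the foot of the tangent from W: G = (-58.33, -11.09).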